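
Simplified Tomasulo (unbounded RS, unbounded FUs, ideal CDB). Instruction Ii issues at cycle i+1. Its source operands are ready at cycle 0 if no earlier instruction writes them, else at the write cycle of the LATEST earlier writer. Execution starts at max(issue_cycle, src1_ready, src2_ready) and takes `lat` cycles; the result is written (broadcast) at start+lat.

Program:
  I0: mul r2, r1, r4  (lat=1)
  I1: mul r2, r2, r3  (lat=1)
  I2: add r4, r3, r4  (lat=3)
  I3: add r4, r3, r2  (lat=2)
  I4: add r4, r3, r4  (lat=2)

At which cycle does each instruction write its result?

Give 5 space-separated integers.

Answer: 2 3 6 6 8

Derivation:
I0 mul r2: issue@1 deps=(None,None) exec_start@1 write@2
I1 mul r2: issue@2 deps=(0,None) exec_start@2 write@3
I2 add r4: issue@3 deps=(None,None) exec_start@3 write@6
I3 add r4: issue@4 deps=(None,1) exec_start@4 write@6
I4 add r4: issue@5 deps=(None,3) exec_start@6 write@8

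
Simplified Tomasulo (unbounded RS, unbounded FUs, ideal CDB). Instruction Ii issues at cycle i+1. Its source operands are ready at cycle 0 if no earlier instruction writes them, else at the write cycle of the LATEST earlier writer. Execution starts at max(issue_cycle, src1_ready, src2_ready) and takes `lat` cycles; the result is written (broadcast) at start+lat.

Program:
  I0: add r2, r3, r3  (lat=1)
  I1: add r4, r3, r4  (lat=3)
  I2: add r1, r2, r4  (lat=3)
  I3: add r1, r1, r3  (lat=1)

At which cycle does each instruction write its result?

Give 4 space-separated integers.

I0 add r2: issue@1 deps=(None,None) exec_start@1 write@2
I1 add r4: issue@2 deps=(None,None) exec_start@2 write@5
I2 add r1: issue@3 deps=(0,1) exec_start@5 write@8
I3 add r1: issue@4 deps=(2,None) exec_start@8 write@9

Answer: 2 5 8 9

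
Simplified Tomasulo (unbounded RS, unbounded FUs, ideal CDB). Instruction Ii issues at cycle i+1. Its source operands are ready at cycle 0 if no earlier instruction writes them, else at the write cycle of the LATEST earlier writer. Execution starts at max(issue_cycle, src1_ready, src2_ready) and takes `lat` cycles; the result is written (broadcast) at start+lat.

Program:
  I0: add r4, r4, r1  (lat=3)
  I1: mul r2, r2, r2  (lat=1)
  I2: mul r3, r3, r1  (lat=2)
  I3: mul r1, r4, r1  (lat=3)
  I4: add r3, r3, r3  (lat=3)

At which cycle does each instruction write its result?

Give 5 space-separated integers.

I0 add r4: issue@1 deps=(None,None) exec_start@1 write@4
I1 mul r2: issue@2 deps=(None,None) exec_start@2 write@3
I2 mul r3: issue@3 deps=(None,None) exec_start@3 write@5
I3 mul r1: issue@4 deps=(0,None) exec_start@4 write@7
I4 add r3: issue@5 deps=(2,2) exec_start@5 write@8

Answer: 4 3 5 7 8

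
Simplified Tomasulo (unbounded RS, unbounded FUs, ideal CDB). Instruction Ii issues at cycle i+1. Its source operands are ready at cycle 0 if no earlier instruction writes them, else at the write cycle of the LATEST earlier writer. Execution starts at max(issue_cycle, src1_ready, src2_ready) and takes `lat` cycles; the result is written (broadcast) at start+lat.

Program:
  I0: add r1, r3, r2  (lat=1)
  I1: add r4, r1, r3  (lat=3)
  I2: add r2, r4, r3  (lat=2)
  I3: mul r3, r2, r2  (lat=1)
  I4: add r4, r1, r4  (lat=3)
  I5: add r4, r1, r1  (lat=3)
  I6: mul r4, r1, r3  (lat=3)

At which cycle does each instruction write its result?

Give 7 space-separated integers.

I0 add r1: issue@1 deps=(None,None) exec_start@1 write@2
I1 add r4: issue@2 deps=(0,None) exec_start@2 write@5
I2 add r2: issue@3 deps=(1,None) exec_start@5 write@7
I3 mul r3: issue@4 deps=(2,2) exec_start@7 write@8
I4 add r4: issue@5 deps=(0,1) exec_start@5 write@8
I5 add r4: issue@6 deps=(0,0) exec_start@6 write@9
I6 mul r4: issue@7 deps=(0,3) exec_start@8 write@11

Answer: 2 5 7 8 8 9 11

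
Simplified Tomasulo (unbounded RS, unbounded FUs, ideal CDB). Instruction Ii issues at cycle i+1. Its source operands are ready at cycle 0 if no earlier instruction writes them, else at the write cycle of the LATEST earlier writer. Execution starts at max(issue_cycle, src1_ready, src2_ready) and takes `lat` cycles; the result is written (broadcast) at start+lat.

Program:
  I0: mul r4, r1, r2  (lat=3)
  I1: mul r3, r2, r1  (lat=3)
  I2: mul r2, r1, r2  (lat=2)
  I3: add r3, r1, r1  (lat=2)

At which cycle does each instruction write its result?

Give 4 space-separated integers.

Answer: 4 5 5 6

Derivation:
I0 mul r4: issue@1 deps=(None,None) exec_start@1 write@4
I1 mul r3: issue@2 deps=(None,None) exec_start@2 write@5
I2 mul r2: issue@3 deps=(None,None) exec_start@3 write@5
I3 add r3: issue@4 deps=(None,None) exec_start@4 write@6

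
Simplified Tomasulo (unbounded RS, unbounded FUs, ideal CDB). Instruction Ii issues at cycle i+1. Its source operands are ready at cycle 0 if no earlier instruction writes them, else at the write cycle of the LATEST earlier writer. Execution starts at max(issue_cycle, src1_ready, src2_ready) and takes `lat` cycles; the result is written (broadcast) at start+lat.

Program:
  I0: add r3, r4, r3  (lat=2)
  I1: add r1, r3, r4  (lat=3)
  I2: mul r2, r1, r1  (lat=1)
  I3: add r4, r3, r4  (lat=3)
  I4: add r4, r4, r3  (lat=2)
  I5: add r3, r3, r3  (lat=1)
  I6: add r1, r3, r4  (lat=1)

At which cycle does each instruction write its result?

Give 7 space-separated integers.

Answer: 3 6 7 7 9 7 10

Derivation:
I0 add r3: issue@1 deps=(None,None) exec_start@1 write@3
I1 add r1: issue@2 deps=(0,None) exec_start@3 write@6
I2 mul r2: issue@3 deps=(1,1) exec_start@6 write@7
I3 add r4: issue@4 deps=(0,None) exec_start@4 write@7
I4 add r4: issue@5 deps=(3,0) exec_start@7 write@9
I5 add r3: issue@6 deps=(0,0) exec_start@6 write@7
I6 add r1: issue@7 deps=(5,4) exec_start@9 write@10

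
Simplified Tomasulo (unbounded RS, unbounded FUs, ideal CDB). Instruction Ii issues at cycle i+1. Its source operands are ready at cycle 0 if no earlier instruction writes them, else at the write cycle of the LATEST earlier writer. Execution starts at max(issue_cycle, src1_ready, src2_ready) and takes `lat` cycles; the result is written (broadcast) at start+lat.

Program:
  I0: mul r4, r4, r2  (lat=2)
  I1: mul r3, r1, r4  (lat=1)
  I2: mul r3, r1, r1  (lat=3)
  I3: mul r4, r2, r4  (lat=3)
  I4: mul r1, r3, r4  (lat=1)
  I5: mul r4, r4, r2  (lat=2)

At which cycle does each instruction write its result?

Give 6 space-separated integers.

Answer: 3 4 6 7 8 9

Derivation:
I0 mul r4: issue@1 deps=(None,None) exec_start@1 write@3
I1 mul r3: issue@2 deps=(None,0) exec_start@3 write@4
I2 mul r3: issue@3 deps=(None,None) exec_start@3 write@6
I3 mul r4: issue@4 deps=(None,0) exec_start@4 write@7
I4 mul r1: issue@5 deps=(2,3) exec_start@7 write@8
I5 mul r4: issue@6 deps=(3,None) exec_start@7 write@9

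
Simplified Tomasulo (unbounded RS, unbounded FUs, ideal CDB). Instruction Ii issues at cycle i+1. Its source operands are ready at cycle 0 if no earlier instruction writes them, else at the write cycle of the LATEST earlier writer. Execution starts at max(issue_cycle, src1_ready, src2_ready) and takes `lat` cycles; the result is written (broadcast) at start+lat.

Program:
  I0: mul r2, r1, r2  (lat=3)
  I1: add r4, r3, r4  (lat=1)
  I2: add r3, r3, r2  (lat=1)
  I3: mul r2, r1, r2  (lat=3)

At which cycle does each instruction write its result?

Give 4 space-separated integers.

I0 mul r2: issue@1 deps=(None,None) exec_start@1 write@4
I1 add r4: issue@2 deps=(None,None) exec_start@2 write@3
I2 add r3: issue@3 deps=(None,0) exec_start@4 write@5
I3 mul r2: issue@4 deps=(None,0) exec_start@4 write@7

Answer: 4 3 5 7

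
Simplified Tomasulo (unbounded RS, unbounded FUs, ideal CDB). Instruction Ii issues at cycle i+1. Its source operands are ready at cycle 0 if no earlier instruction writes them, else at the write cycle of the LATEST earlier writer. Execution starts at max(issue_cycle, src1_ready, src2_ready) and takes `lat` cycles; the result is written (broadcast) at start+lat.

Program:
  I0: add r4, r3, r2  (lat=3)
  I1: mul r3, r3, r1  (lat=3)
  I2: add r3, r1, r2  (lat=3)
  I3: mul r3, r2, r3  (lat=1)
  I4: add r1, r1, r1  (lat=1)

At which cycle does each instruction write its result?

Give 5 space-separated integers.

I0 add r4: issue@1 deps=(None,None) exec_start@1 write@4
I1 mul r3: issue@2 deps=(None,None) exec_start@2 write@5
I2 add r3: issue@3 deps=(None,None) exec_start@3 write@6
I3 mul r3: issue@4 deps=(None,2) exec_start@6 write@7
I4 add r1: issue@5 deps=(None,None) exec_start@5 write@6

Answer: 4 5 6 7 6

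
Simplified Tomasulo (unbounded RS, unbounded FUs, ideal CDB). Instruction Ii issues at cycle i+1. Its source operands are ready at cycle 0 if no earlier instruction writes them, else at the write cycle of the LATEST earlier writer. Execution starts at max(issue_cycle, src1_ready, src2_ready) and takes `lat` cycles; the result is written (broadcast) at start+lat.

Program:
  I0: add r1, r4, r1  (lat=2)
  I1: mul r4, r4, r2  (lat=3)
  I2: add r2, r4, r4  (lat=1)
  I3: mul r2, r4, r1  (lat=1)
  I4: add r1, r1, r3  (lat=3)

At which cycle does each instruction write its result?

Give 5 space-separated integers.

I0 add r1: issue@1 deps=(None,None) exec_start@1 write@3
I1 mul r4: issue@2 deps=(None,None) exec_start@2 write@5
I2 add r2: issue@3 deps=(1,1) exec_start@5 write@6
I3 mul r2: issue@4 deps=(1,0) exec_start@5 write@6
I4 add r1: issue@5 deps=(0,None) exec_start@5 write@8

Answer: 3 5 6 6 8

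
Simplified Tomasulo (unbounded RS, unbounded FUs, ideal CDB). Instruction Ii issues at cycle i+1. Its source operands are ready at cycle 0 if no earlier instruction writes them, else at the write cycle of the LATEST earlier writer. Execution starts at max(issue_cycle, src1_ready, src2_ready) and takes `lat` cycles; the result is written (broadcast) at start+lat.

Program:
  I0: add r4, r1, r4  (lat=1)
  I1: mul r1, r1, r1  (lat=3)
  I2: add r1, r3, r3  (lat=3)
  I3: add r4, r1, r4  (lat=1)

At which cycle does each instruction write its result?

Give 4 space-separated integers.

Answer: 2 5 6 7

Derivation:
I0 add r4: issue@1 deps=(None,None) exec_start@1 write@2
I1 mul r1: issue@2 deps=(None,None) exec_start@2 write@5
I2 add r1: issue@3 deps=(None,None) exec_start@3 write@6
I3 add r4: issue@4 deps=(2,0) exec_start@6 write@7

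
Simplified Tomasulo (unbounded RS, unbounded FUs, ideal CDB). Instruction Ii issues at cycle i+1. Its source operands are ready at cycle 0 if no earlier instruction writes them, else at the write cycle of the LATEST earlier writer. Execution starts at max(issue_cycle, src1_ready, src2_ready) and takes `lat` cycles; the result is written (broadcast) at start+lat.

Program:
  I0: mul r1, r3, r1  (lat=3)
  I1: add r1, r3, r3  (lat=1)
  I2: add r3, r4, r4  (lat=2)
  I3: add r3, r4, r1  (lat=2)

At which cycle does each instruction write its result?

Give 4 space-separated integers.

I0 mul r1: issue@1 deps=(None,None) exec_start@1 write@4
I1 add r1: issue@2 deps=(None,None) exec_start@2 write@3
I2 add r3: issue@3 deps=(None,None) exec_start@3 write@5
I3 add r3: issue@4 deps=(None,1) exec_start@4 write@6

Answer: 4 3 5 6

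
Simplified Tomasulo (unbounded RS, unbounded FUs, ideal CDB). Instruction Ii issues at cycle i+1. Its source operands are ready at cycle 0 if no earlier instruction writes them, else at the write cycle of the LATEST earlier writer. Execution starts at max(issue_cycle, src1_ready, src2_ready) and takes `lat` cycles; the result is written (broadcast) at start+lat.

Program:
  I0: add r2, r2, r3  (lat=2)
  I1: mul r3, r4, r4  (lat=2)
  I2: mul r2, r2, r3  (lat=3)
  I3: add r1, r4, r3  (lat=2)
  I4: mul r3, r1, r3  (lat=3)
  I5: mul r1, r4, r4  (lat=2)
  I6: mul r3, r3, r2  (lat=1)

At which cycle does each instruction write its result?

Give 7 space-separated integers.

Answer: 3 4 7 6 9 8 10

Derivation:
I0 add r2: issue@1 deps=(None,None) exec_start@1 write@3
I1 mul r3: issue@2 deps=(None,None) exec_start@2 write@4
I2 mul r2: issue@3 deps=(0,1) exec_start@4 write@7
I3 add r1: issue@4 deps=(None,1) exec_start@4 write@6
I4 mul r3: issue@5 deps=(3,1) exec_start@6 write@9
I5 mul r1: issue@6 deps=(None,None) exec_start@6 write@8
I6 mul r3: issue@7 deps=(4,2) exec_start@9 write@10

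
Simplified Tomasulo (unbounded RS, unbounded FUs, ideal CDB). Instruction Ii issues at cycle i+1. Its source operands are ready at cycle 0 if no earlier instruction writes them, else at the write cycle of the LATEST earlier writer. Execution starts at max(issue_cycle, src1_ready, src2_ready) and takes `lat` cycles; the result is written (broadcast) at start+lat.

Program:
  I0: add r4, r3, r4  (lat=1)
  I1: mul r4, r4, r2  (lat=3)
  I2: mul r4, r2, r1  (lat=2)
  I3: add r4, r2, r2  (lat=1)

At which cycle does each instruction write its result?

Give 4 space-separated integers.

Answer: 2 5 5 5

Derivation:
I0 add r4: issue@1 deps=(None,None) exec_start@1 write@2
I1 mul r4: issue@2 deps=(0,None) exec_start@2 write@5
I2 mul r4: issue@3 deps=(None,None) exec_start@3 write@5
I3 add r4: issue@4 deps=(None,None) exec_start@4 write@5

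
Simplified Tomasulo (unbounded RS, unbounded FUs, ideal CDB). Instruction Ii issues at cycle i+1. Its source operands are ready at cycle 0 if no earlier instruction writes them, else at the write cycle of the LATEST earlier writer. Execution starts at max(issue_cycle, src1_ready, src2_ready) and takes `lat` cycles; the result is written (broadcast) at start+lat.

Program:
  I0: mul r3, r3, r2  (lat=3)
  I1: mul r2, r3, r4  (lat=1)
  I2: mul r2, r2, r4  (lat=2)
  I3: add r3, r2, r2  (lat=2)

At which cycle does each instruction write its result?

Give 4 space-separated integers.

I0 mul r3: issue@1 deps=(None,None) exec_start@1 write@4
I1 mul r2: issue@2 deps=(0,None) exec_start@4 write@5
I2 mul r2: issue@3 deps=(1,None) exec_start@5 write@7
I3 add r3: issue@4 deps=(2,2) exec_start@7 write@9

Answer: 4 5 7 9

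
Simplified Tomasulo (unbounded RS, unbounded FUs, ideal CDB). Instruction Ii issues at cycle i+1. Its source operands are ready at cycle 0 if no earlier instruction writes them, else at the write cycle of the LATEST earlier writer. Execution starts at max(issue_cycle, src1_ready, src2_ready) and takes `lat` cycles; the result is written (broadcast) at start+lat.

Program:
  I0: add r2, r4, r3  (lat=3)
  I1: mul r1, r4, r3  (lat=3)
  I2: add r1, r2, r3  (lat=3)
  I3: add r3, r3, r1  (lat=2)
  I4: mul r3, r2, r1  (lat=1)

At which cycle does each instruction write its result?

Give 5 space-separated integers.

Answer: 4 5 7 9 8

Derivation:
I0 add r2: issue@1 deps=(None,None) exec_start@1 write@4
I1 mul r1: issue@2 deps=(None,None) exec_start@2 write@5
I2 add r1: issue@3 deps=(0,None) exec_start@4 write@7
I3 add r3: issue@4 deps=(None,2) exec_start@7 write@9
I4 mul r3: issue@5 deps=(0,2) exec_start@7 write@8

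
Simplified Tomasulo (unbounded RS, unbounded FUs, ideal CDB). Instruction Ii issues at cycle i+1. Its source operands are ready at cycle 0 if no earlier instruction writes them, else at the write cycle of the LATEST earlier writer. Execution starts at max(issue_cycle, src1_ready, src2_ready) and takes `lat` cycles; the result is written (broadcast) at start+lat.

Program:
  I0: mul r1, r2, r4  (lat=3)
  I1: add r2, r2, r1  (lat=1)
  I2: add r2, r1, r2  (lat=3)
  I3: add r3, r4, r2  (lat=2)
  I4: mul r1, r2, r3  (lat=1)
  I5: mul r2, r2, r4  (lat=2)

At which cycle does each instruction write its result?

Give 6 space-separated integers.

Answer: 4 5 8 10 11 10

Derivation:
I0 mul r1: issue@1 deps=(None,None) exec_start@1 write@4
I1 add r2: issue@2 deps=(None,0) exec_start@4 write@5
I2 add r2: issue@3 deps=(0,1) exec_start@5 write@8
I3 add r3: issue@4 deps=(None,2) exec_start@8 write@10
I4 mul r1: issue@5 deps=(2,3) exec_start@10 write@11
I5 mul r2: issue@6 deps=(2,None) exec_start@8 write@10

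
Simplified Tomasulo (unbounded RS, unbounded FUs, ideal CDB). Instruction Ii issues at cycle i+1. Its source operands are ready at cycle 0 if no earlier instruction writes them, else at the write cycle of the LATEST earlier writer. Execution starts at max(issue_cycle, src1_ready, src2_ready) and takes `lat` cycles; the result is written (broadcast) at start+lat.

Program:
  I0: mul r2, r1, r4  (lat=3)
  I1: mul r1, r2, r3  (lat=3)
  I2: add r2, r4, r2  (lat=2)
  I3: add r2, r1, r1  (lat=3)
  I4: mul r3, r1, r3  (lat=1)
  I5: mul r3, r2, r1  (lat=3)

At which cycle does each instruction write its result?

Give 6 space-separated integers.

I0 mul r2: issue@1 deps=(None,None) exec_start@1 write@4
I1 mul r1: issue@2 deps=(0,None) exec_start@4 write@7
I2 add r2: issue@3 deps=(None,0) exec_start@4 write@6
I3 add r2: issue@4 deps=(1,1) exec_start@7 write@10
I4 mul r3: issue@5 deps=(1,None) exec_start@7 write@8
I5 mul r3: issue@6 deps=(3,1) exec_start@10 write@13

Answer: 4 7 6 10 8 13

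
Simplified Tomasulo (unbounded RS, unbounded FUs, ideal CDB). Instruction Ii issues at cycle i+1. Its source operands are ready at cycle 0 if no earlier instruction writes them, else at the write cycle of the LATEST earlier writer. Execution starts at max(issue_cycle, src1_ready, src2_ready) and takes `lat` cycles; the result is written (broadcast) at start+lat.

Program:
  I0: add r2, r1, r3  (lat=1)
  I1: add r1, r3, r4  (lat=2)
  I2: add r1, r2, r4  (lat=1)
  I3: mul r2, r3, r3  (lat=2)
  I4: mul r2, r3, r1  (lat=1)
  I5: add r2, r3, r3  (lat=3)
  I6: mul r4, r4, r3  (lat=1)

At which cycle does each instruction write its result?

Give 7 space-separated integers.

Answer: 2 4 4 6 6 9 8

Derivation:
I0 add r2: issue@1 deps=(None,None) exec_start@1 write@2
I1 add r1: issue@2 deps=(None,None) exec_start@2 write@4
I2 add r1: issue@3 deps=(0,None) exec_start@3 write@4
I3 mul r2: issue@4 deps=(None,None) exec_start@4 write@6
I4 mul r2: issue@5 deps=(None,2) exec_start@5 write@6
I5 add r2: issue@6 deps=(None,None) exec_start@6 write@9
I6 mul r4: issue@7 deps=(None,None) exec_start@7 write@8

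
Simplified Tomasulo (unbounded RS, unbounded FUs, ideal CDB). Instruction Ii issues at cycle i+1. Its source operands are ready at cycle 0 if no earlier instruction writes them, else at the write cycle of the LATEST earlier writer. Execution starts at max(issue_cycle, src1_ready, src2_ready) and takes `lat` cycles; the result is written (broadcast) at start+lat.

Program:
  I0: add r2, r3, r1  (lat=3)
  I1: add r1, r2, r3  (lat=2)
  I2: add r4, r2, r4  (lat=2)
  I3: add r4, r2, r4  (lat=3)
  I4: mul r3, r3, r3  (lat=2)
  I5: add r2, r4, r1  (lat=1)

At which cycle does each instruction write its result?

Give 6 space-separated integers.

Answer: 4 6 6 9 7 10

Derivation:
I0 add r2: issue@1 deps=(None,None) exec_start@1 write@4
I1 add r1: issue@2 deps=(0,None) exec_start@4 write@6
I2 add r4: issue@3 deps=(0,None) exec_start@4 write@6
I3 add r4: issue@4 deps=(0,2) exec_start@6 write@9
I4 mul r3: issue@5 deps=(None,None) exec_start@5 write@7
I5 add r2: issue@6 deps=(3,1) exec_start@9 write@10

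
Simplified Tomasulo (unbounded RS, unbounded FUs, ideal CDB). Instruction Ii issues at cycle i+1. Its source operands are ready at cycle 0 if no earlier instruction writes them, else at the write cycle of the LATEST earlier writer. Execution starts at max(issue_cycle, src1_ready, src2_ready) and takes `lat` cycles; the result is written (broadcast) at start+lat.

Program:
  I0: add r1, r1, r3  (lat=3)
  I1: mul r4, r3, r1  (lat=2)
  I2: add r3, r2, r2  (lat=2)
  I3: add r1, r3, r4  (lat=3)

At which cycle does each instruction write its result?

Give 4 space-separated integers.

I0 add r1: issue@1 deps=(None,None) exec_start@1 write@4
I1 mul r4: issue@2 deps=(None,0) exec_start@4 write@6
I2 add r3: issue@3 deps=(None,None) exec_start@3 write@5
I3 add r1: issue@4 deps=(2,1) exec_start@6 write@9

Answer: 4 6 5 9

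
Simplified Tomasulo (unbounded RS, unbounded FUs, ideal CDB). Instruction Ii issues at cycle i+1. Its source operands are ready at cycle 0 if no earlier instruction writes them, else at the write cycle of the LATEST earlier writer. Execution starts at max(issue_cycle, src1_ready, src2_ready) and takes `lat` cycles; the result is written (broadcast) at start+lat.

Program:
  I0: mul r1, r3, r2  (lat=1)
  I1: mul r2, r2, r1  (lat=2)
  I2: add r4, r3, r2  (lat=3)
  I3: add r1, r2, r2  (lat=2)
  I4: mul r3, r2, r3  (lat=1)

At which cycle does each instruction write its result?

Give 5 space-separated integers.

I0 mul r1: issue@1 deps=(None,None) exec_start@1 write@2
I1 mul r2: issue@2 deps=(None,0) exec_start@2 write@4
I2 add r4: issue@3 deps=(None,1) exec_start@4 write@7
I3 add r1: issue@4 deps=(1,1) exec_start@4 write@6
I4 mul r3: issue@5 deps=(1,None) exec_start@5 write@6

Answer: 2 4 7 6 6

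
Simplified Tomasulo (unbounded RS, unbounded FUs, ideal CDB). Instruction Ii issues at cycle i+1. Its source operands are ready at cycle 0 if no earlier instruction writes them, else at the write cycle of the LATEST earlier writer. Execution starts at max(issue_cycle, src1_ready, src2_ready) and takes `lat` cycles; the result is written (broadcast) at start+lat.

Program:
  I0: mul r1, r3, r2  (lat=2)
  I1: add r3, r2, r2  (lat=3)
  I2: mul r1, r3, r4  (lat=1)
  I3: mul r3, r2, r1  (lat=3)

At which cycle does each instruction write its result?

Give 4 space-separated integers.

I0 mul r1: issue@1 deps=(None,None) exec_start@1 write@3
I1 add r3: issue@2 deps=(None,None) exec_start@2 write@5
I2 mul r1: issue@3 deps=(1,None) exec_start@5 write@6
I3 mul r3: issue@4 deps=(None,2) exec_start@6 write@9

Answer: 3 5 6 9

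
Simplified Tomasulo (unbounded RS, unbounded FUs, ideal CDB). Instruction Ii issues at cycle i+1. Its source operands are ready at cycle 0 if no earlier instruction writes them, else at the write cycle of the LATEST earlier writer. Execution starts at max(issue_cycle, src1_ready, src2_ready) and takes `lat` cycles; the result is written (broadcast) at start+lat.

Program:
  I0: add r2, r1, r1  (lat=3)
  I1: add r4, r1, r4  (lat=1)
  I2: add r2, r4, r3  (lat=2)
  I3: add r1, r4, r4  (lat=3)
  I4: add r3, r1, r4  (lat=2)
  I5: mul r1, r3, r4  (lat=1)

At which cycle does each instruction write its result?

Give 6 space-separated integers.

Answer: 4 3 5 7 9 10

Derivation:
I0 add r2: issue@1 deps=(None,None) exec_start@1 write@4
I1 add r4: issue@2 deps=(None,None) exec_start@2 write@3
I2 add r2: issue@3 deps=(1,None) exec_start@3 write@5
I3 add r1: issue@4 deps=(1,1) exec_start@4 write@7
I4 add r3: issue@5 deps=(3,1) exec_start@7 write@9
I5 mul r1: issue@6 deps=(4,1) exec_start@9 write@10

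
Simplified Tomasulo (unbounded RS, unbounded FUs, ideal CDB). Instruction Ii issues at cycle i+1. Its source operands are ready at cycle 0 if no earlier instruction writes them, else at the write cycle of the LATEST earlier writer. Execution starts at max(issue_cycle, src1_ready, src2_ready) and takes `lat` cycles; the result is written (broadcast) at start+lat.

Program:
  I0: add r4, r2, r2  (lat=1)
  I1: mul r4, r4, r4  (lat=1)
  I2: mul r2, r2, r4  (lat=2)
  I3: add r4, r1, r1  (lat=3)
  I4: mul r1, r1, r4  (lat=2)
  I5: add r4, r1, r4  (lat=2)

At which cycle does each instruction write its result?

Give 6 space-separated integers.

I0 add r4: issue@1 deps=(None,None) exec_start@1 write@2
I1 mul r4: issue@2 deps=(0,0) exec_start@2 write@3
I2 mul r2: issue@3 deps=(None,1) exec_start@3 write@5
I3 add r4: issue@4 deps=(None,None) exec_start@4 write@7
I4 mul r1: issue@5 deps=(None,3) exec_start@7 write@9
I5 add r4: issue@6 deps=(4,3) exec_start@9 write@11

Answer: 2 3 5 7 9 11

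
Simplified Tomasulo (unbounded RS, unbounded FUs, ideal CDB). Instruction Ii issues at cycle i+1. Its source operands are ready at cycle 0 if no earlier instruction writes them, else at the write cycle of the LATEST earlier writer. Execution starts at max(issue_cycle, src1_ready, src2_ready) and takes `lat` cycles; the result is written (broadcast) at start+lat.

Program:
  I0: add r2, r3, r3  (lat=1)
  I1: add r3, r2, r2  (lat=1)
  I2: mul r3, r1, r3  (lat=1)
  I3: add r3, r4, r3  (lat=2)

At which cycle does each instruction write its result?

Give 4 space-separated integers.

Answer: 2 3 4 6

Derivation:
I0 add r2: issue@1 deps=(None,None) exec_start@1 write@2
I1 add r3: issue@2 deps=(0,0) exec_start@2 write@3
I2 mul r3: issue@3 deps=(None,1) exec_start@3 write@4
I3 add r3: issue@4 deps=(None,2) exec_start@4 write@6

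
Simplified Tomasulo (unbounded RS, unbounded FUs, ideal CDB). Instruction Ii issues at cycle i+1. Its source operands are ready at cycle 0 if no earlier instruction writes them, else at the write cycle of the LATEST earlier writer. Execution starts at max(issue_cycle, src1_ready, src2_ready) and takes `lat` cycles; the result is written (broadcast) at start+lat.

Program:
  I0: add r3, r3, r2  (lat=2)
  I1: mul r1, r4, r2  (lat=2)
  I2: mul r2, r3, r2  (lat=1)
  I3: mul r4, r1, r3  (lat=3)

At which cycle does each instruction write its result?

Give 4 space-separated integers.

Answer: 3 4 4 7

Derivation:
I0 add r3: issue@1 deps=(None,None) exec_start@1 write@3
I1 mul r1: issue@2 deps=(None,None) exec_start@2 write@4
I2 mul r2: issue@3 deps=(0,None) exec_start@3 write@4
I3 mul r4: issue@4 deps=(1,0) exec_start@4 write@7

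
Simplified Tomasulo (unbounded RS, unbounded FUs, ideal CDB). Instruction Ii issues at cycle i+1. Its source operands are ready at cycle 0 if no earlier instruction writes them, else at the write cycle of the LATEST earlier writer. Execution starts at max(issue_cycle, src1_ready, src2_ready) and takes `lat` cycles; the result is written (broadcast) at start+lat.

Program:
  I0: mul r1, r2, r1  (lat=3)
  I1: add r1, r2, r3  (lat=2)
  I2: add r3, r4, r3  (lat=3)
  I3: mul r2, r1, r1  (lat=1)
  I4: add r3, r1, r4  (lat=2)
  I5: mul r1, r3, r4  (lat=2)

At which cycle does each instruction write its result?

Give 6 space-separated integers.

I0 mul r1: issue@1 deps=(None,None) exec_start@1 write@4
I1 add r1: issue@2 deps=(None,None) exec_start@2 write@4
I2 add r3: issue@3 deps=(None,None) exec_start@3 write@6
I3 mul r2: issue@4 deps=(1,1) exec_start@4 write@5
I4 add r3: issue@5 deps=(1,None) exec_start@5 write@7
I5 mul r1: issue@6 deps=(4,None) exec_start@7 write@9

Answer: 4 4 6 5 7 9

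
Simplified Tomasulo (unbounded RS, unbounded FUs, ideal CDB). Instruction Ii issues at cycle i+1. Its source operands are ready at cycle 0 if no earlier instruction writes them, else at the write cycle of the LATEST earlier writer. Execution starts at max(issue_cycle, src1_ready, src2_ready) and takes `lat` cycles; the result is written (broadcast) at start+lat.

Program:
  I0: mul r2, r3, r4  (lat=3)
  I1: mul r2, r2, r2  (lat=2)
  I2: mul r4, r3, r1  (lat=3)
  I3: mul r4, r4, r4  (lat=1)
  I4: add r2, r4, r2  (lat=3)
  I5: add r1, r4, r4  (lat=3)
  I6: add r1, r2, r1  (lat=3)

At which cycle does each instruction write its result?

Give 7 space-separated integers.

Answer: 4 6 6 7 10 10 13

Derivation:
I0 mul r2: issue@1 deps=(None,None) exec_start@1 write@4
I1 mul r2: issue@2 deps=(0,0) exec_start@4 write@6
I2 mul r4: issue@3 deps=(None,None) exec_start@3 write@6
I3 mul r4: issue@4 deps=(2,2) exec_start@6 write@7
I4 add r2: issue@5 deps=(3,1) exec_start@7 write@10
I5 add r1: issue@6 deps=(3,3) exec_start@7 write@10
I6 add r1: issue@7 deps=(4,5) exec_start@10 write@13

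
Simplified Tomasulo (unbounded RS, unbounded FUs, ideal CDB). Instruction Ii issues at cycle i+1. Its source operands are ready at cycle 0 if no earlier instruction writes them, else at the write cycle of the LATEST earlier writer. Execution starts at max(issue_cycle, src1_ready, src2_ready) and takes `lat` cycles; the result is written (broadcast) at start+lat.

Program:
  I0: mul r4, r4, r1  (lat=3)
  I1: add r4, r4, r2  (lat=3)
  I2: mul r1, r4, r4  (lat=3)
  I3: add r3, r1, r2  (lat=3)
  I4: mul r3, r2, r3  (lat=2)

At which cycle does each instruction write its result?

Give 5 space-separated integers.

Answer: 4 7 10 13 15

Derivation:
I0 mul r4: issue@1 deps=(None,None) exec_start@1 write@4
I1 add r4: issue@2 deps=(0,None) exec_start@4 write@7
I2 mul r1: issue@3 deps=(1,1) exec_start@7 write@10
I3 add r3: issue@4 deps=(2,None) exec_start@10 write@13
I4 mul r3: issue@5 deps=(None,3) exec_start@13 write@15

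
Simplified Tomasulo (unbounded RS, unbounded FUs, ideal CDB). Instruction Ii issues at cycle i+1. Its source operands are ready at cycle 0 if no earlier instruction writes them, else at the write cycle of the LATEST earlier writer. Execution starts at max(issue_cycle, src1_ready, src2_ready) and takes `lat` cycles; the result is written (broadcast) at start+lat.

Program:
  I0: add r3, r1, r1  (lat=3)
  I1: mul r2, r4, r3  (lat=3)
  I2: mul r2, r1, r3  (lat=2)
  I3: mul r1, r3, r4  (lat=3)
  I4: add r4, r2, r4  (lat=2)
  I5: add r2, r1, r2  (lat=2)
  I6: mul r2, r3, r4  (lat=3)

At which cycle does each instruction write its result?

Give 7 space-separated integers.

Answer: 4 7 6 7 8 9 11

Derivation:
I0 add r3: issue@1 deps=(None,None) exec_start@1 write@4
I1 mul r2: issue@2 deps=(None,0) exec_start@4 write@7
I2 mul r2: issue@3 deps=(None,0) exec_start@4 write@6
I3 mul r1: issue@4 deps=(0,None) exec_start@4 write@7
I4 add r4: issue@5 deps=(2,None) exec_start@6 write@8
I5 add r2: issue@6 deps=(3,2) exec_start@7 write@9
I6 mul r2: issue@7 deps=(0,4) exec_start@8 write@11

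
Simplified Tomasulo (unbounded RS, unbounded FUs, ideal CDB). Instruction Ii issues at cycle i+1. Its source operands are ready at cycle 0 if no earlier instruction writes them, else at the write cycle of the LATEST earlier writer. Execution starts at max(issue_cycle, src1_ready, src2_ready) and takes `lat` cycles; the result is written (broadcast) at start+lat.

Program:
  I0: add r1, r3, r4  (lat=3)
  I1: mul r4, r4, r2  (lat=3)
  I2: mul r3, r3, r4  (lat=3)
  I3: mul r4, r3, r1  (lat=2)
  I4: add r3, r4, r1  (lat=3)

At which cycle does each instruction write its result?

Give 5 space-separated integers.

I0 add r1: issue@1 deps=(None,None) exec_start@1 write@4
I1 mul r4: issue@2 deps=(None,None) exec_start@2 write@5
I2 mul r3: issue@3 deps=(None,1) exec_start@5 write@8
I3 mul r4: issue@4 deps=(2,0) exec_start@8 write@10
I4 add r3: issue@5 deps=(3,0) exec_start@10 write@13

Answer: 4 5 8 10 13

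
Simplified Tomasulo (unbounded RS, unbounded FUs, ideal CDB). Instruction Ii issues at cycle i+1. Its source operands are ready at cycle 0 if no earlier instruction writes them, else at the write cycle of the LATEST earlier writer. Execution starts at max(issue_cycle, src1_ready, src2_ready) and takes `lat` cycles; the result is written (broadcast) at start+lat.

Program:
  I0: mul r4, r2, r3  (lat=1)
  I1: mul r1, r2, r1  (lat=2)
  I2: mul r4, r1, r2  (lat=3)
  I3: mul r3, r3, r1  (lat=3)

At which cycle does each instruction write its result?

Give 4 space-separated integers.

Answer: 2 4 7 7

Derivation:
I0 mul r4: issue@1 deps=(None,None) exec_start@1 write@2
I1 mul r1: issue@2 deps=(None,None) exec_start@2 write@4
I2 mul r4: issue@3 deps=(1,None) exec_start@4 write@7
I3 mul r3: issue@4 deps=(None,1) exec_start@4 write@7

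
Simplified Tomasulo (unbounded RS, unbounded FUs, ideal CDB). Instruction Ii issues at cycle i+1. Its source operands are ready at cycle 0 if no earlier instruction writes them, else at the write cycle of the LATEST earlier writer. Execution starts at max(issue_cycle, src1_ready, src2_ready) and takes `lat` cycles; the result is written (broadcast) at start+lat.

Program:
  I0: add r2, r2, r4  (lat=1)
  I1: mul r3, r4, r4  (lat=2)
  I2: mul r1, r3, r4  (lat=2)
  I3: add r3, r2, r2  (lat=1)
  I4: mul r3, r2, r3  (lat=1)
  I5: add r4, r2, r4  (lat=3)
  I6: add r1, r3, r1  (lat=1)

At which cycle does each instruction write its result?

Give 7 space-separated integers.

I0 add r2: issue@1 deps=(None,None) exec_start@1 write@2
I1 mul r3: issue@2 deps=(None,None) exec_start@2 write@4
I2 mul r1: issue@3 deps=(1,None) exec_start@4 write@6
I3 add r3: issue@4 deps=(0,0) exec_start@4 write@5
I4 mul r3: issue@5 deps=(0,3) exec_start@5 write@6
I5 add r4: issue@6 deps=(0,None) exec_start@6 write@9
I6 add r1: issue@7 deps=(4,2) exec_start@7 write@8

Answer: 2 4 6 5 6 9 8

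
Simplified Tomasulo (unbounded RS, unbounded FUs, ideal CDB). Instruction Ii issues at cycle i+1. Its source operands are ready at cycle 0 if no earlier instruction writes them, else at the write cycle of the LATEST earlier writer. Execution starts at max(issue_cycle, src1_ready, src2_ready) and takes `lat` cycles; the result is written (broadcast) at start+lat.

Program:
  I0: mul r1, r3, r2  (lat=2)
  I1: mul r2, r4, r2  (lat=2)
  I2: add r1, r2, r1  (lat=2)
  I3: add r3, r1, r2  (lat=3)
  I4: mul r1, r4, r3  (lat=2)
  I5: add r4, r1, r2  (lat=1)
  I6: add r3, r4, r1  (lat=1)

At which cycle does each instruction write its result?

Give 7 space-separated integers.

Answer: 3 4 6 9 11 12 13

Derivation:
I0 mul r1: issue@1 deps=(None,None) exec_start@1 write@3
I1 mul r2: issue@2 deps=(None,None) exec_start@2 write@4
I2 add r1: issue@3 deps=(1,0) exec_start@4 write@6
I3 add r3: issue@4 deps=(2,1) exec_start@6 write@9
I4 mul r1: issue@5 deps=(None,3) exec_start@9 write@11
I5 add r4: issue@6 deps=(4,1) exec_start@11 write@12
I6 add r3: issue@7 deps=(5,4) exec_start@12 write@13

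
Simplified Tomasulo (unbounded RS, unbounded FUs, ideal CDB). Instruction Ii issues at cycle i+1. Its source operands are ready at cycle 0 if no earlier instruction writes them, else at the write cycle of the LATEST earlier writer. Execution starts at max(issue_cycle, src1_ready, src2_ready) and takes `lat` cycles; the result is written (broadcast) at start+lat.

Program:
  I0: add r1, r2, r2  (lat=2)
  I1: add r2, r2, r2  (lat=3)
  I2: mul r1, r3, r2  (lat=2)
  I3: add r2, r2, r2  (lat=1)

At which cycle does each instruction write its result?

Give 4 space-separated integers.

Answer: 3 5 7 6

Derivation:
I0 add r1: issue@1 deps=(None,None) exec_start@1 write@3
I1 add r2: issue@2 deps=(None,None) exec_start@2 write@5
I2 mul r1: issue@3 deps=(None,1) exec_start@5 write@7
I3 add r2: issue@4 deps=(1,1) exec_start@5 write@6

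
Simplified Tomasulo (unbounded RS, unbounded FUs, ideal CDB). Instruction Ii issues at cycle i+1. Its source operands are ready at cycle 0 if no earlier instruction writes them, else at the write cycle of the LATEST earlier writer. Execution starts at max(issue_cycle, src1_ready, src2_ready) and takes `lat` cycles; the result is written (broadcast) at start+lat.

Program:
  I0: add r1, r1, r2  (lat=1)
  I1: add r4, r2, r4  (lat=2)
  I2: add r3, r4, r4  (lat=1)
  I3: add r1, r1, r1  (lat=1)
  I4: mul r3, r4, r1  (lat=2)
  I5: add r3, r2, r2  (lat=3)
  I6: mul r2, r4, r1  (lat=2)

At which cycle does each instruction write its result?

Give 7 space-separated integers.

Answer: 2 4 5 5 7 9 9

Derivation:
I0 add r1: issue@1 deps=(None,None) exec_start@1 write@2
I1 add r4: issue@2 deps=(None,None) exec_start@2 write@4
I2 add r3: issue@3 deps=(1,1) exec_start@4 write@5
I3 add r1: issue@4 deps=(0,0) exec_start@4 write@5
I4 mul r3: issue@5 deps=(1,3) exec_start@5 write@7
I5 add r3: issue@6 deps=(None,None) exec_start@6 write@9
I6 mul r2: issue@7 deps=(1,3) exec_start@7 write@9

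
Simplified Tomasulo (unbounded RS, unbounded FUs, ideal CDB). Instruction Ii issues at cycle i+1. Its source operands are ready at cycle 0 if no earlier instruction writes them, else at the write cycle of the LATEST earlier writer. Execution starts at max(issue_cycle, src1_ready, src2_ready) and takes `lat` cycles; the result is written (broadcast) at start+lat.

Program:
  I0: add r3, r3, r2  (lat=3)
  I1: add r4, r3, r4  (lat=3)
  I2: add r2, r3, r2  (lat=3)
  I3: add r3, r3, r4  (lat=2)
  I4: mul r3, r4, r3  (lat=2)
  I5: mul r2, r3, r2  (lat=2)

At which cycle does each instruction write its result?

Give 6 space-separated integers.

Answer: 4 7 7 9 11 13

Derivation:
I0 add r3: issue@1 deps=(None,None) exec_start@1 write@4
I1 add r4: issue@2 deps=(0,None) exec_start@4 write@7
I2 add r2: issue@3 deps=(0,None) exec_start@4 write@7
I3 add r3: issue@4 deps=(0,1) exec_start@7 write@9
I4 mul r3: issue@5 deps=(1,3) exec_start@9 write@11
I5 mul r2: issue@6 deps=(4,2) exec_start@11 write@13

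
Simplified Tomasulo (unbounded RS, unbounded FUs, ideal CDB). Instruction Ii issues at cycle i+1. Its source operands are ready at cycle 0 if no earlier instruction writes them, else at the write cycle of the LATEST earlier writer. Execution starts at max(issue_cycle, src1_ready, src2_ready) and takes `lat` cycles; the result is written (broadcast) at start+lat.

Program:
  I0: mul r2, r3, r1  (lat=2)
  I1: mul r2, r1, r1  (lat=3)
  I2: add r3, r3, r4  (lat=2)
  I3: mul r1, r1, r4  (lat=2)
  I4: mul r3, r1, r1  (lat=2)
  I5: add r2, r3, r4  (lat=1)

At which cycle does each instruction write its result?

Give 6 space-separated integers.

Answer: 3 5 5 6 8 9

Derivation:
I0 mul r2: issue@1 deps=(None,None) exec_start@1 write@3
I1 mul r2: issue@2 deps=(None,None) exec_start@2 write@5
I2 add r3: issue@3 deps=(None,None) exec_start@3 write@5
I3 mul r1: issue@4 deps=(None,None) exec_start@4 write@6
I4 mul r3: issue@5 deps=(3,3) exec_start@6 write@8
I5 add r2: issue@6 deps=(4,None) exec_start@8 write@9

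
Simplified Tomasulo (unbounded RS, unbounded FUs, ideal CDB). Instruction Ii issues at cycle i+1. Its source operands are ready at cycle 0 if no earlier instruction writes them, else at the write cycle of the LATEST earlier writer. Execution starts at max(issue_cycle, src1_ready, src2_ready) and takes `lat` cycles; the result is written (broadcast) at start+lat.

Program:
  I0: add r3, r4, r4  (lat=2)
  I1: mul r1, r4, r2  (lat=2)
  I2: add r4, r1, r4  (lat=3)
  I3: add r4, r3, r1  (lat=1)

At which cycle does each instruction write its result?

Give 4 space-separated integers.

Answer: 3 4 7 5

Derivation:
I0 add r3: issue@1 deps=(None,None) exec_start@1 write@3
I1 mul r1: issue@2 deps=(None,None) exec_start@2 write@4
I2 add r4: issue@3 deps=(1,None) exec_start@4 write@7
I3 add r4: issue@4 deps=(0,1) exec_start@4 write@5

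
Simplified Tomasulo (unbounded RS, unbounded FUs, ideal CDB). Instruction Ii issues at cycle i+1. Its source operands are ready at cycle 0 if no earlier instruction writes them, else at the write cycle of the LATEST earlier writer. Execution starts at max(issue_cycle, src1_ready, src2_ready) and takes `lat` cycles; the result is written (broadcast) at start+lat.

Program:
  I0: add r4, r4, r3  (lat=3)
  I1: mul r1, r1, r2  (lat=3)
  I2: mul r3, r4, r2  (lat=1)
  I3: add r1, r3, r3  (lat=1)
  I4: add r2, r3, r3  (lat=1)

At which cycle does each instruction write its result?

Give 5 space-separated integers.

I0 add r4: issue@1 deps=(None,None) exec_start@1 write@4
I1 mul r1: issue@2 deps=(None,None) exec_start@2 write@5
I2 mul r3: issue@3 deps=(0,None) exec_start@4 write@5
I3 add r1: issue@4 deps=(2,2) exec_start@5 write@6
I4 add r2: issue@5 deps=(2,2) exec_start@5 write@6

Answer: 4 5 5 6 6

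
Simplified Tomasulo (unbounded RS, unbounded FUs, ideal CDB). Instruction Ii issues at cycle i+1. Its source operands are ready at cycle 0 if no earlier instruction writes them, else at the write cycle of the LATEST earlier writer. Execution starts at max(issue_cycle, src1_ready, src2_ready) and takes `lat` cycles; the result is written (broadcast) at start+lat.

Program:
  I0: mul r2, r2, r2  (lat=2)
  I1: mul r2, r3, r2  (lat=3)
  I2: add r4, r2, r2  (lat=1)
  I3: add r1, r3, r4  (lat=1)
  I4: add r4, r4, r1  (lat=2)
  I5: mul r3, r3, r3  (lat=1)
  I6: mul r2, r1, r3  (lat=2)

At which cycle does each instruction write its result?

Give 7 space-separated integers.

Answer: 3 6 7 8 10 7 10

Derivation:
I0 mul r2: issue@1 deps=(None,None) exec_start@1 write@3
I1 mul r2: issue@2 deps=(None,0) exec_start@3 write@6
I2 add r4: issue@3 deps=(1,1) exec_start@6 write@7
I3 add r1: issue@4 deps=(None,2) exec_start@7 write@8
I4 add r4: issue@5 deps=(2,3) exec_start@8 write@10
I5 mul r3: issue@6 deps=(None,None) exec_start@6 write@7
I6 mul r2: issue@7 deps=(3,5) exec_start@8 write@10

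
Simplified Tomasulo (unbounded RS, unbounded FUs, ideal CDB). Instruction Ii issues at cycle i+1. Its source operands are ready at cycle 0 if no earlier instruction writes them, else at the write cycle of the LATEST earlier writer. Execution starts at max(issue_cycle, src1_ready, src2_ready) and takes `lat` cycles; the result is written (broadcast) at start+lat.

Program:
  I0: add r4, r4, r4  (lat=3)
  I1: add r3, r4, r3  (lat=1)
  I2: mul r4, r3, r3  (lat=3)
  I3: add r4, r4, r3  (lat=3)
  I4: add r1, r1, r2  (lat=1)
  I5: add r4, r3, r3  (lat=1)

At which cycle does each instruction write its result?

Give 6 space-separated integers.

Answer: 4 5 8 11 6 7

Derivation:
I0 add r4: issue@1 deps=(None,None) exec_start@1 write@4
I1 add r3: issue@2 deps=(0,None) exec_start@4 write@5
I2 mul r4: issue@3 deps=(1,1) exec_start@5 write@8
I3 add r4: issue@4 deps=(2,1) exec_start@8 write@11
I4 add r1: issue@5 deps=(None,None) exec_start@5 write@6
I5 add r4: issue@6 deps=(1,1) exec_start@6 write@7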